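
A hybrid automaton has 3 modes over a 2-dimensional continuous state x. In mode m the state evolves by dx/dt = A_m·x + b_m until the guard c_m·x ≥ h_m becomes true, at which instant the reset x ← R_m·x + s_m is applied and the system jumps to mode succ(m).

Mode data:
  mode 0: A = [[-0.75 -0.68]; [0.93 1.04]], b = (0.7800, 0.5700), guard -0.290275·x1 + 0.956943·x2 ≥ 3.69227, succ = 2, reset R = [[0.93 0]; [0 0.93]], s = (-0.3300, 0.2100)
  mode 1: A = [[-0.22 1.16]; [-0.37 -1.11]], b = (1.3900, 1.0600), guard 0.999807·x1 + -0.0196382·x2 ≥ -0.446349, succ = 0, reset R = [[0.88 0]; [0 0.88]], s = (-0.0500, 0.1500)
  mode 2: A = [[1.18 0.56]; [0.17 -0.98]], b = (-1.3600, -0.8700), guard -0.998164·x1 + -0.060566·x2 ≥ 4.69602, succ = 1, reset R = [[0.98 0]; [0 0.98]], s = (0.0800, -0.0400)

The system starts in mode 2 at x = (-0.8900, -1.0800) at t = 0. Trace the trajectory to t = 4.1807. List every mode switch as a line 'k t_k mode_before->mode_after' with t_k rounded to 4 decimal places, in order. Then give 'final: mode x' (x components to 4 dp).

1 0.7612 2->1
2 2.3494 1->0
3 3.3717 0->2
final: 2 -2.8321 0.9595

Mode 2: guard c·x = 4.6960 hit at Δt = 0.7612 (t = 0.7612), x⁻ = (-4.6303, -1.2260) → reset → x⁺ = (-4.4577, -1.2414), jump to mode 1
Mode 1: guard c·x = -0.4463 hit at Δt = 1.5882 (t = 2.3494), x⁻ = (-0.4239, 1.1460) → reset → x⁺ = (-0.4231, 1.1585), jump to mode 0
Mode 0: guard c·x = 3.6923 hit at Δt = 1.0223 (t = 3.3717), x⁻ = (-0.7841, 3.6205) → reset → x⁺ = (-1.0593, 3.5771), jump to mode 2
Mode 2: flow for 0.8090 to horizon, guard not reached → x = (-2.8321, 0.9595)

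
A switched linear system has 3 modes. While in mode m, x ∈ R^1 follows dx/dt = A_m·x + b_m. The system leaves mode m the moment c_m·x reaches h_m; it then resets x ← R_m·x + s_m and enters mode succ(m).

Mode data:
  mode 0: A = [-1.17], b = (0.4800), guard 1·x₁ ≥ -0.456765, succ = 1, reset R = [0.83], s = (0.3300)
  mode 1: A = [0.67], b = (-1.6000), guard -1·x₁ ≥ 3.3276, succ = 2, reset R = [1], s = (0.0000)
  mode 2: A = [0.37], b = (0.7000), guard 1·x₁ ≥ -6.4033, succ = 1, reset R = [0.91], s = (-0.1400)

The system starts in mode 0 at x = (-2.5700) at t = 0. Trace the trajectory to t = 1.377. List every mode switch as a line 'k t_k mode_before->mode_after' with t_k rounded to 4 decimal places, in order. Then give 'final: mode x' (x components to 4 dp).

1 1.0553 0->1
final: 1 -0.6353

Mode 0: guard c·x = -0.4568 hit at Δt = 1.0553 (t = 1.0553), x⁻ = (-0.4568) → reset → x⁺ = (-0.0491), jump to mode 1
Mode 1: flow for 0.3217 to horizon, guard not reached → x = (-0.6353)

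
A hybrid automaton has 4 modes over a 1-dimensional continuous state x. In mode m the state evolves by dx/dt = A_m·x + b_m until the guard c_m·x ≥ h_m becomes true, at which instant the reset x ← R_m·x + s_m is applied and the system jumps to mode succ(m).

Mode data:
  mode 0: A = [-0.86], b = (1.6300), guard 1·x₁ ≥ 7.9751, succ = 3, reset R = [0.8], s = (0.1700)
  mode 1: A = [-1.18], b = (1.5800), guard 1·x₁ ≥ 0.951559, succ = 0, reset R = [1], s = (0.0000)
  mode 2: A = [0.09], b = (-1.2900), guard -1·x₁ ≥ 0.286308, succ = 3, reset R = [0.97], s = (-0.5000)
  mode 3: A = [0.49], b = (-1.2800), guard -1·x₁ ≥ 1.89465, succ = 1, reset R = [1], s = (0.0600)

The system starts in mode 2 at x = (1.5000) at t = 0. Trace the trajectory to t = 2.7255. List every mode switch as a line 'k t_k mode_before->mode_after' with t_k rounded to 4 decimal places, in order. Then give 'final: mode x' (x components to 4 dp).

1 1.4480 2->3
2 2.0292 3->1
final: 1 -0.0565

Mode 2: guard c·x = 0.2863 hit at Δt = 1.4480 (t = 1.4480), x⁻ = (-0.2863) → reset → x⁺ = (-0.7777), jump to mode 3
Mode 3: guard c·x = 1.8946 hit at Δt = 0.5812 (t = 2.0292), x⁻ = (-1.8946) → reset → x⁺ = (-1.8346), jump to mode 1
Mode 1: flow for 0.6963 to horizon, guard not reached → x = (-0.0565)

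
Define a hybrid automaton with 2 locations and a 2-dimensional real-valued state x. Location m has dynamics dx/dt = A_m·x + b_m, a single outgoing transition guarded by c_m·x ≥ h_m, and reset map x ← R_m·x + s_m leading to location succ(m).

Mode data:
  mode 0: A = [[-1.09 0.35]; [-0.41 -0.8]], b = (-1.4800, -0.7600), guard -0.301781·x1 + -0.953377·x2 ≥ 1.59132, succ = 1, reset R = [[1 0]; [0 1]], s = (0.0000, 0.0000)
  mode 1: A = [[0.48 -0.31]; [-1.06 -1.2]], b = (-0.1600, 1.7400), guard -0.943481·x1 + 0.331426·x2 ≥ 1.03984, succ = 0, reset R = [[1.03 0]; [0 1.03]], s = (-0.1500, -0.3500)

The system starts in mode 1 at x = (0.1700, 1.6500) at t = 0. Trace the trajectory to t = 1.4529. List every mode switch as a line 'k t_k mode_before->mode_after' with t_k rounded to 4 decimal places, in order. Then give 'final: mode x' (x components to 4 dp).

Mode 1: guard c·x = 1.0398 hit at Δt = 0.9583 (t = 0.9583), x⁻ = (-0.5247, 1.6438) → reset → x⁺ = (-0.6905, 1.3431), jump to mode 0
Mode 0: flow for 0.4946 to horizon, guard not reached → x = (-0.8371, 0.7221)

1 0.9583 1->0
final: 0 -0.8371 0.7221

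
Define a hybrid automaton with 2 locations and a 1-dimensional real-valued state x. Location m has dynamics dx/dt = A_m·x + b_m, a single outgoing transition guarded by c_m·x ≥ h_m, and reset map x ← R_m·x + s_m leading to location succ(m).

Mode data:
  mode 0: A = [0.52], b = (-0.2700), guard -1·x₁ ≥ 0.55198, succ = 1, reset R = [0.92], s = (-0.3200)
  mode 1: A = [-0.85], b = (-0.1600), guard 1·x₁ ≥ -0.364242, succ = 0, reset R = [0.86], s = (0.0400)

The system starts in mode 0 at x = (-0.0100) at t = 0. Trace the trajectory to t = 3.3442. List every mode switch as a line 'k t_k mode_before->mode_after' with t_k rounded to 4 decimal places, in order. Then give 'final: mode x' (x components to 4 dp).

Mode 0: guard c·x = 0.5520 hit at Δt = 1.3560 (t = 1.3560), x⁻ = (-0.5520) → reset → x⁺ = (-0.8278), jump to mode 1
Mode 1: guard c·x = -0.3642 hit at Δt = 1.5180 (t = 2.8740), x⁻ = (-0.3642) → reset → x⁺ = (-0.2732), jump to mode 0
Mode 0: flow for 0.4702 to horizon, guard not reached → x = (-0.4928)

1 1.3560 0->1
2 2.8740 1->0
final: 0 -0.4928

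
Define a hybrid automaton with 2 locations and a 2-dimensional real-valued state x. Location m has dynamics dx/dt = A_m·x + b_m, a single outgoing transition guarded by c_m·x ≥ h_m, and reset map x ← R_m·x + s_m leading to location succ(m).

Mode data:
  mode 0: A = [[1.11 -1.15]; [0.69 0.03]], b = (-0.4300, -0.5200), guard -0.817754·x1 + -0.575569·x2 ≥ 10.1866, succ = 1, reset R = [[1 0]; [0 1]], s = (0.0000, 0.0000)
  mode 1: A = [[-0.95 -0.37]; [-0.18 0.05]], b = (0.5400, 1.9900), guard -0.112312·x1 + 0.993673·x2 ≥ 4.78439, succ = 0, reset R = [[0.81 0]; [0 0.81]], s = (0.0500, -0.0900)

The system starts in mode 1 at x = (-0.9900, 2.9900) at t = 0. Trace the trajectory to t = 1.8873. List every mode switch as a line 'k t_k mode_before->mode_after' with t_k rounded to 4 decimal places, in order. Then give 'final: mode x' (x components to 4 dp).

1 0.7288 1->0
final: 0 -10.5863 -0.8920

Mode 1: guard c·x = 4.7844 hit at Δt = 0.7288 (t = 0.7288), x⁻ = (-0.9781, 4.7043) → reset → x⁺ = (-0.7423, 3.7205), jump to mode 0
Mode 0: flow for 1.1585 to horizon, guard not reached → x = (-10.5863, -0.8920)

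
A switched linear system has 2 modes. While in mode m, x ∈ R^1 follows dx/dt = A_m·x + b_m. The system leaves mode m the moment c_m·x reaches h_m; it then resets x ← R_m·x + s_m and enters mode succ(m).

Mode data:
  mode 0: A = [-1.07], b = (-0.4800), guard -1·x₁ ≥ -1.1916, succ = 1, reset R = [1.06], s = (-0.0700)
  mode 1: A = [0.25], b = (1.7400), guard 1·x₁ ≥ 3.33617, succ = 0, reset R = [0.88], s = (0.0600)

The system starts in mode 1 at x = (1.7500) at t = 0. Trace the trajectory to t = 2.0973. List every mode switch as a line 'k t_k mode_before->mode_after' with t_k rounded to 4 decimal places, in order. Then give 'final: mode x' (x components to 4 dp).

1 0.6692 1->0
2 1.3626 0->1
final: 1 2.8370

Mode 1: guard c·x = 3.3362 hit at Δt = 0.6692 (t = 0.6692), x⁻ = (3.3362) → reset → x⁺ = (2.9958), jump to mode 0
Mode 0: guard c·x = -1.1916 hit at Δt = 0.6934 (t = 1.3626), x⁻ = (1.1916) → reset → x⁺ = (1.1931), jump to mode 1
Mode 1: flow for 0.7347 to horizon, guard not reached → x = (2.8370)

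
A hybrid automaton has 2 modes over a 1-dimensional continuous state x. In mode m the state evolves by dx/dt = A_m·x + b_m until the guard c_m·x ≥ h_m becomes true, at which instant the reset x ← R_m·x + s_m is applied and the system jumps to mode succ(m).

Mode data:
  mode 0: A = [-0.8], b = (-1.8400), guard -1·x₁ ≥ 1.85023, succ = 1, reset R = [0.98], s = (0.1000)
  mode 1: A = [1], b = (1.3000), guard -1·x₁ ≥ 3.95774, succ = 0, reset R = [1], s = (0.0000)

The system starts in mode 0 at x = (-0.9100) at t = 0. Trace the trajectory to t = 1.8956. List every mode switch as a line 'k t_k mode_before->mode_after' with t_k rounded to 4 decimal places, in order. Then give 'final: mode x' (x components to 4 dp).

Mode 0: guard c·x = 1.8502 hit at Δt = 1.4104 (t = 1.4104), x⁻ = (-1.8502) → reset → x⁺ = (-1.7132), jump to mode 1
Mode 1: flow for 0.4852 to horizon, guard not reached → x = (-1.9713)

1 1.4104 0->1
final: 1 -1.9713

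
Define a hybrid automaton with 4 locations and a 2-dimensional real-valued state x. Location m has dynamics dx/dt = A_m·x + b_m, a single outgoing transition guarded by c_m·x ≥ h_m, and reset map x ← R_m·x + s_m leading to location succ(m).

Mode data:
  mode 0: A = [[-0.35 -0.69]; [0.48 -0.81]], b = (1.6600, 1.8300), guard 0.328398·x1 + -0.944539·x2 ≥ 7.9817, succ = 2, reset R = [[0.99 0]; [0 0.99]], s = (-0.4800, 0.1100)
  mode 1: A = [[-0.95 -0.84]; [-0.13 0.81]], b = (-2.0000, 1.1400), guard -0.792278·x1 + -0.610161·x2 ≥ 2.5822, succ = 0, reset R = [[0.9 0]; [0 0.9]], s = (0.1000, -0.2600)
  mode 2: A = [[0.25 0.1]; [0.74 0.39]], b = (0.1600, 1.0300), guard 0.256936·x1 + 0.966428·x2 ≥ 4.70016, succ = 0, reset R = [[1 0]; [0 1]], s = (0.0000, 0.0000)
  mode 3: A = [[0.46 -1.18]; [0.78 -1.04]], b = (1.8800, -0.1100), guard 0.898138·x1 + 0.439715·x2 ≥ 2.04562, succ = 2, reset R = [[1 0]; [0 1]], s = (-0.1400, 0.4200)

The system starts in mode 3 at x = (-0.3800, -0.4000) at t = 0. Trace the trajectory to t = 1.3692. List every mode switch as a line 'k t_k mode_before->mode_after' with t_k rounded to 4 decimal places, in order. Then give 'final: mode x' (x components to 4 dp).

Mode 3: guard c·x = 2.0456 hit at Δt = 1.0258 (t = 1.0258), x⁻ = (2.1221, 0.3177) → reset → x⁺ = (1.9821, 0.7377), jump to mode 2
Mode 2: flow for 0.3434 to horizon, guard not reached → x = (2.2616, 1.7967)

1 1.0258 3->2
final: 2 2.2616 1.7967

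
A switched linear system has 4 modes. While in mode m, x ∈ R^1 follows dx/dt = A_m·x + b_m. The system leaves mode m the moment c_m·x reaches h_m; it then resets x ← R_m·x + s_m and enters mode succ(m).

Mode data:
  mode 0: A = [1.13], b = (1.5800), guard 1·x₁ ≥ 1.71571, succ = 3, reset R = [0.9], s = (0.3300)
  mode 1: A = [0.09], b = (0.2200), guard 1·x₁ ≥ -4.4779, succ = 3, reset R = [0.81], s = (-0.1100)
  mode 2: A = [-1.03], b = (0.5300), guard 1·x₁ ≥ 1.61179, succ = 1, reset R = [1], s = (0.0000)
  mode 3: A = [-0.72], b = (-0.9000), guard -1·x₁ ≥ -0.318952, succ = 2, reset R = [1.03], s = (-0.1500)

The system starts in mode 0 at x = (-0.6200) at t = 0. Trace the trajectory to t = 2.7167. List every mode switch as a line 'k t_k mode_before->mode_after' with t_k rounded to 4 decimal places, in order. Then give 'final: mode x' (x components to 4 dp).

Mode 0: guard c·x = 1.7157 hit at Δt = 1.2271 (t = 1.2271), x⁻ = (1.7157) → reset → x⁺ = (1.8741), jump to mode 3
Mode 3: guard c·x = -0.3190 hit at Δt = 0.9566 (t = 2.1837), x⁻ = (0.3190) → reset → x⁺ = (0.1785), jump to mode 2
Mode 2: flow for 0.5330 to horizon, guard not reached → x = (0.3205)

1 1.2271 0->3
2 2.1837 3->2
final: 2 0.3205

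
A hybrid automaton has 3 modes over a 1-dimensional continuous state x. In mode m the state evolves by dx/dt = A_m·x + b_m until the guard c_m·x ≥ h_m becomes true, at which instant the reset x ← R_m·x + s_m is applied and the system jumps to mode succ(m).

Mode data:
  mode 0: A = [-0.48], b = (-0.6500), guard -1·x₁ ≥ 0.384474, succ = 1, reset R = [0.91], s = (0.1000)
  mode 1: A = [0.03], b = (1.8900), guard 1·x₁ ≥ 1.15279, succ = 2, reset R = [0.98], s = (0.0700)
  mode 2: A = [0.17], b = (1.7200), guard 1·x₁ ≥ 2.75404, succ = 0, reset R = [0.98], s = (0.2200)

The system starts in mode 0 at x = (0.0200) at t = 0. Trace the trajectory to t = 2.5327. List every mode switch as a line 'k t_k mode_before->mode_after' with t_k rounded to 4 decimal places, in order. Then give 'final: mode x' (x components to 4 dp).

Mode 0: guard c·x = 0.3845 hit at Δt = 0.7263 (t = 0.7263), x⁻ = (-0.3845) → reset → x⁺ = (-0.2499), jump to mode 1
Mode 1: guard c·x = 1.1528 hit at Δt = 0.7369 (t = 1.4632), x⁻ = (1.1528) → reset → x⁺ = (1.1997), jump to mode 2
Mode 2: guard c·x = 2.7540 hit at Δt = 0.7570 (t = 2.2202), x⁻ = (2.7540) → reset → x⁺ = (2.9190), jump to mode 0
Mode 0: flow for 0.3125 to horizon, guard not reached → x = (2.3237)

1 0.7263 0->1
2 1.4632 1->2
3 2.2202 2->0
final: 0 2.3237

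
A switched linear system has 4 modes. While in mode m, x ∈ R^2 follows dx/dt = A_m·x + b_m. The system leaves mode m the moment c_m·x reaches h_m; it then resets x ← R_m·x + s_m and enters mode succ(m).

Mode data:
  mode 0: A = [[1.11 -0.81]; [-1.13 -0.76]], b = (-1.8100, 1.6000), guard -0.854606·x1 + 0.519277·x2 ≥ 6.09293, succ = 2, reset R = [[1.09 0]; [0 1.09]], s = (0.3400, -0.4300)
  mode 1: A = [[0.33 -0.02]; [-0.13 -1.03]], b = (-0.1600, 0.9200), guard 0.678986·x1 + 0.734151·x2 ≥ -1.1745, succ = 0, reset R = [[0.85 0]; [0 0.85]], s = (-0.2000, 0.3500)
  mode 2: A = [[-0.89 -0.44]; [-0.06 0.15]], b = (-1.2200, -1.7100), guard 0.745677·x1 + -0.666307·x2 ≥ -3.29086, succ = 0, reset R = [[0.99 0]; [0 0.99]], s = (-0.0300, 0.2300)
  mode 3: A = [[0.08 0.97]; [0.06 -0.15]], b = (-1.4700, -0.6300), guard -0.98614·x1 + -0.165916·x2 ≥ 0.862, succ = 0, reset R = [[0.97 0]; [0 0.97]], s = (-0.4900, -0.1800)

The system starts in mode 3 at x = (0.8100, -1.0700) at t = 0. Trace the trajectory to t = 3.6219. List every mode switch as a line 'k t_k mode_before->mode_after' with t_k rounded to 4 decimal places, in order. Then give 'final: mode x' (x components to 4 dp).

1 0.5584 3->0
2 1.4262 0->2
3 2.4957 2->0
4 2.7446 0->2
final: 2 -3.8551 1.2915

Mode 3: guard c·x = 0.8620 hit at Δt = 0.5584 (t = 0.5584), x⁻ = (-0.6522, -1.3187) → reset → x⁺ = (-1.1227, -1.4592), jump to mode 0
Mode 0: guard c·x = 6.0929 hit at Δt = 0.8678 (t = 1.4262), x⁻ = (-5.6400, 2.4513) → reset → x⁺ = (-5.8076, 2.2419), jump to mode 2
Mode 2: guard c·x = -3.2909 hit at Δt = 1.0695 (t = 2.4957), x⁻ = (-3.5490, 0.9672) → reset → x⁺ = (-3.5435, 1.1875), jump to mode 0
Mode 0: guard c·x = 6.0929 hit at Δt = 0.2489 (t = 2.7446), x⁻ = (-5.6054, 2.5083) → reset → x⁺ = (-5.7699, 2.3041), jump to mode 2
Mode 2: flow for 0.8773 to horizon, guard not reached → x = (-3.8551, 1.2915)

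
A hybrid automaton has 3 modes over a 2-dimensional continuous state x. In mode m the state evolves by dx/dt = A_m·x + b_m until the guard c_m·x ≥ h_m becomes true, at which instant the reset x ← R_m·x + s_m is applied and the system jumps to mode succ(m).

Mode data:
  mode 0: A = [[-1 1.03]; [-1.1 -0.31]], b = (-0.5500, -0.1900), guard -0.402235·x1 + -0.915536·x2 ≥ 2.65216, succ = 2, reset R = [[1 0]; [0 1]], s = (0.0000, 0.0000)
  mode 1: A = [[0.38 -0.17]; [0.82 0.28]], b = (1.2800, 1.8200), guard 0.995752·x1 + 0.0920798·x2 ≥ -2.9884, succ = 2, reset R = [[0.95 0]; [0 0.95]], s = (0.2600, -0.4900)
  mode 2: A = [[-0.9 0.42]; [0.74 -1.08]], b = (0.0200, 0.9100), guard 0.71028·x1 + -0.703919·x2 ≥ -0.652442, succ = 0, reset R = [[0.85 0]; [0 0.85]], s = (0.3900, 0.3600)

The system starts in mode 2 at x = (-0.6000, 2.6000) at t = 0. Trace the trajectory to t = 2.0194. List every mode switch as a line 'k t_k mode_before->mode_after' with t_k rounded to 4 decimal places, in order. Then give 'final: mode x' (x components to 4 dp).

1 1.3946 2->0
final: 0 0.6121 0.6712

Mode 2: guard c·x = -0.6524 hit at Δt = 1.3946 (t = 1.3946), x⁻ = (0.3829, 1.3132) → reset → x⁺ = (0.7154, 1.4762), jump to mode 0
Mode 0: flow for 0.6248 to horizon, guard not reached → x = (0.6121, 0.6712)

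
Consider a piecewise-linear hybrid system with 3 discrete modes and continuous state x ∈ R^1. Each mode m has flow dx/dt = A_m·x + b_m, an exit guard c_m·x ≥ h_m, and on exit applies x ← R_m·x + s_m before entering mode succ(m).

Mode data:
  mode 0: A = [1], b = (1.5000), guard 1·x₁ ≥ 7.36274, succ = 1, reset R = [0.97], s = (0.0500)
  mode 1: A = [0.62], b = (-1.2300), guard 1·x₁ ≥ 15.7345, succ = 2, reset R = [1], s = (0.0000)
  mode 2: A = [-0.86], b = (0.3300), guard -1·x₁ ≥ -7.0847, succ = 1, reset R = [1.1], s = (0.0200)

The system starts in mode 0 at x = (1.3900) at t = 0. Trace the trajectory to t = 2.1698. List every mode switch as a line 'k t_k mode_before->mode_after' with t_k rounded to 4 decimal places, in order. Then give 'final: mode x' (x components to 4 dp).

1 1.1206 0->1
final: 1 11.9650

Mode 0: guard c·x = 7.3627 hit at Δt = 1.1206 (t = 1.1206), x⁻ = (7.3627) → reset → x⁺ = (7.1919), jump to mode 1
Mode 1: flow for 1.0492 to horizon, guard not reached → x = (11.9650)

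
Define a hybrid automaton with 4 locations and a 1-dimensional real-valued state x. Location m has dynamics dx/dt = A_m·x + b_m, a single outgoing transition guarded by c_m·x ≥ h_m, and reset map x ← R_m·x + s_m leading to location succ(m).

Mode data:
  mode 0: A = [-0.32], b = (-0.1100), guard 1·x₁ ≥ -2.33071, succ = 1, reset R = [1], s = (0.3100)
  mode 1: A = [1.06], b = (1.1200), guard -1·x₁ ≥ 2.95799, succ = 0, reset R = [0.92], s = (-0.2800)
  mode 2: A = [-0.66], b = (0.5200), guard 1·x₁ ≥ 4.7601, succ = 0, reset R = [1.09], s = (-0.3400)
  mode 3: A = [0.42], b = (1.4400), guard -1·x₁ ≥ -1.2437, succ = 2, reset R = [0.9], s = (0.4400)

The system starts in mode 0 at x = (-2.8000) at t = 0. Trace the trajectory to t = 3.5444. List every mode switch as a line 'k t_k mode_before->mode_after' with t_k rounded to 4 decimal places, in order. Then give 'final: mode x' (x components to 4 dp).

Mode 0: guard c·x = -2.3307 hit at Δt = 0.6626 (t = 0.6626), x⁻ = (-2.3307) → reset → x⁺ = (-2.0207), jump to mode 1
Mode 1: guard c·x = 2.9580 hit at Δt = 0.6407 (t = 1.3033), x⁻ = (-2.9580) → reset → x⁺ = (-3.0014), jump to mode 0
Mode 0: guard c·x = -2.3307 hit at Δt = 0.9088 (t = 2.2121), x⁻ = (-2.3307) → reset → x⁺ = (-2.0207), jump to mode 1
Mode 1: guard c·x = 2.9580 hit at Δt = 0.6407 (t = 2.8528), x⁻ = (-2.9580) → reset → x⁺ = (-3.0014), jump to mode 0
Mode 0: flow for 0.6916 to horizon, guard not reached → x = (-2.4737)

1 0.6626 0->1
2 1.3033 1->0
3 2.2121 0->1
4 2.8528 1->0
final: 0 -2.4737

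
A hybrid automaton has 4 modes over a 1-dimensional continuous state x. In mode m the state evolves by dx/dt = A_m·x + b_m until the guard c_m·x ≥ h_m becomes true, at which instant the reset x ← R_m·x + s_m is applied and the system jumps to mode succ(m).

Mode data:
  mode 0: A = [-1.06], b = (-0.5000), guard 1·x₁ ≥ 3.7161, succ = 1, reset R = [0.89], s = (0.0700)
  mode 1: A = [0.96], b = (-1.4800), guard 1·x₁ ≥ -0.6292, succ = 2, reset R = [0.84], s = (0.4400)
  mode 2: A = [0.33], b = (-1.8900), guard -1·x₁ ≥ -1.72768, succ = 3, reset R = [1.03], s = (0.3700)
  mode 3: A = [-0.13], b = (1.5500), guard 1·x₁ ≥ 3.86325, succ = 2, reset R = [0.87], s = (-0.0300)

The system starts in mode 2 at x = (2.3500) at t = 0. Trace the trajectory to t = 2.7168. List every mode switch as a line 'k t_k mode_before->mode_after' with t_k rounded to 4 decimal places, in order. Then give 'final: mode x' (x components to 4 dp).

1 0.5125 2->3
2 1.9955 3->2
final: 2 2.6870

Mode 2: guard c·x = -1.7277 hit at Δt = 0.5125 (t = 0.5125), x⁻ = (1.7277) → reset → x⁺ = (2.1495), jump to mode 3
Mode 3: guard c·x = 3.8632 hit at Δt = 1.4830 (t = 1.9955), x⁻ = (3.8632) → reset → x⁺ = (3.3310), jump to mode 2
Mode 2: flow for 0.7213 to horizon, guard not reached → x = (2.6870)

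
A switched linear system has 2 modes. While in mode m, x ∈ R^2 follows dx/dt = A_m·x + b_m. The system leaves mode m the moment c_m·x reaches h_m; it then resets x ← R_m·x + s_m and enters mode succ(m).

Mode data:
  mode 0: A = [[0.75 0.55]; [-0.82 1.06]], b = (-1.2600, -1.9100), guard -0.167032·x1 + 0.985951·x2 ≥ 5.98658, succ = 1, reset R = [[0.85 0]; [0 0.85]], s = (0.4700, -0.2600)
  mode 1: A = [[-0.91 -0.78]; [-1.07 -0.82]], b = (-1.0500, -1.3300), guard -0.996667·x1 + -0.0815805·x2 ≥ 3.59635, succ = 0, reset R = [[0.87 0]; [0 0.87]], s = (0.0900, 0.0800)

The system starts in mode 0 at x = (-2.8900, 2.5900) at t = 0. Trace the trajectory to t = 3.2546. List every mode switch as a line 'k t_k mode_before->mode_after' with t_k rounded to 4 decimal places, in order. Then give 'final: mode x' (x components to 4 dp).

Mode 0: guard c·x = 5.9866 hit at Δt = 0.5713 (t = 0.5713), x⁻ = (-3.8742, 5.4155) → reset → x⁺ = (-2.8231, 4.3432), jump to mode 1
Mode 1: guard c·x = 3.5964 hit at Δt = 1.4957 (t = 2.0670), x⁻ = (-3.8933, 3.4804) → reset → x⁺ = (-3.2971, 3.1080), jump to mode 0
Mode 0: guard c·x = 5.9866 hit at Δt = 0.4148 (t = 2.4818), x⁻ = (-4.0197, 5.3909) → reset → x⁺ = (-2.9468, 4.3223), jump to mode 1
Mode 1: flow for 0.7728 to horizon, guard not reached → x = (-3.7116, 3.6417)

1 0.5713 0->1
2 2.0670 1->0
3 2.4818 0->1
final: 1 -3.7116 3.6417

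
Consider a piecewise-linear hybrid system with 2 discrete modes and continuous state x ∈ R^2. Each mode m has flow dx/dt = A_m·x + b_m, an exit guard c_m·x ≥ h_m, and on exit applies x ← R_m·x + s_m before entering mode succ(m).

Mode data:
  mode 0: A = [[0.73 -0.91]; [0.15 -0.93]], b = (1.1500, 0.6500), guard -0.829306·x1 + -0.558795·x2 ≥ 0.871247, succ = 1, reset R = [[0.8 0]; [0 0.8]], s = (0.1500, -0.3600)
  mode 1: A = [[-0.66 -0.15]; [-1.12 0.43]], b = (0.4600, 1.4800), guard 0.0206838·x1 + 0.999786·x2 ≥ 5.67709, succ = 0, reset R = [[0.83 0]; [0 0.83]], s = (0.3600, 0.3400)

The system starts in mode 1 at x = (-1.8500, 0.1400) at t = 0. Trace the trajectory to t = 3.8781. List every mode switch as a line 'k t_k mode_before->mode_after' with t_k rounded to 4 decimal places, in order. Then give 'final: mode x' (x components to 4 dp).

1 1.4140 1->0
2 2.1747 0->1
3 2.9615 1->0
4 3.5633 0->1
final: 1 -1.8934 3.6835

Mode 1: guard c·x = 5.6771 hit at Δt = 1.4140 (t = 1.4140), x⁻ = (-0.7464, 5.6937) → reset → x⁺ = (-0.2595, 5.0658), jump to mode 0
Mode 0: guard c·x = 0.8712 hit at Δt = 0.7607 (t = 2.1747), x⁻ = (-2.8763, 2.7095) → reset → x⁺ = (-2.1510, 1.8076), jump to mode 1
Mode 1: guard c·x = 5.6771 hit at Δt = 0.7868 (t = 2.9615), x⁻ = (-1.3540, 5.7063) → reset → x⁺ = (-0.7638, 5.0762), jump to mode 0
Mode 0: guard c·x = 0.8712 hit at Δt = 0.6018 (t = 3.5633), x⁻ = (-3.1112, 3.0582) → reset → x⁺ = (-2.3390, 2.0866), jump to mode 1
Mode 1: flow for 0.3148 to horizon, guard not reached → x = (-1.8934, 3.6835)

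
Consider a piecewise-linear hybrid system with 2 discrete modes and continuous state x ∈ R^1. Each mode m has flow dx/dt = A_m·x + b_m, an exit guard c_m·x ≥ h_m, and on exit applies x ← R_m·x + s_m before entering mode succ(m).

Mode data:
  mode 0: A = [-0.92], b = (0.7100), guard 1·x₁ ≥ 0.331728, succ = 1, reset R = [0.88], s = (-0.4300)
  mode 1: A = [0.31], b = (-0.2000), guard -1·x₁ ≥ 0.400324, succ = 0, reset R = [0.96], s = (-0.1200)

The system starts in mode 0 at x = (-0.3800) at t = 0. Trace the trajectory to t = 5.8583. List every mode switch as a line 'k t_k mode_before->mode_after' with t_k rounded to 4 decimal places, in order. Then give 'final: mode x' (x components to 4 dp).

Mode 0: guard c·x = 0.3317 hit at Δt = 1.0459 (t = 1.0459), x⁻ = (0.3317) → reset → x⁺ = (-0.1381), jump to mode 1
Mode 1: guard c·x = 0.4003 hit at Δt = 0.9316 (t = 1.9775), x⁻ = (-0.4003) → reset → x⁺ = (-0.5043), jump to mode 0
Mode 0: guard c·x = 0.3317 hit at Δt = 1.1573 (t = 3.1348), x⁻ = (0.3317) → reset → x⁺ = (-0.1381), jump to mode 1
Mode 1: guard c·x = 0.4003 hit at Δt = 0.9316 (t = 4.0664), x⁻ = (-0.4003) → reset → x⁺ = (-0.5043), jump to mode 0
Mode 0: guard c·x = 0.3317 hit at Δt = 1.1573 (t = 5.2237), x⁻ = (0.3317) → reset → x⁺ = (-0.1381), jump to mode 1
Mode 1: flow for 0.6346 to horizon, guard not reached → x = (-0.3084)

1 1.0459 0->1
2 1.9775 1->0
3 3.1348 0->1
4 4.0664 1->0
5 5.2237 0->1
final: 1 -0.3084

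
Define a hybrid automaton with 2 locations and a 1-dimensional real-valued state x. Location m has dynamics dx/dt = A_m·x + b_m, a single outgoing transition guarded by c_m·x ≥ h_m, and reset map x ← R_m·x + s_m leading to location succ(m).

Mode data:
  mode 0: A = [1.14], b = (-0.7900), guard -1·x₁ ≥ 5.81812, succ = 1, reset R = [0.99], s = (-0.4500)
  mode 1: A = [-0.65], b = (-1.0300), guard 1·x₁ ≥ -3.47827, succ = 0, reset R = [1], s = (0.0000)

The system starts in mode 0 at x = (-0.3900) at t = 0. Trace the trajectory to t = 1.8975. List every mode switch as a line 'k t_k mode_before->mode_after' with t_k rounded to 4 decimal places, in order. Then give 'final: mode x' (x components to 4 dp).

1 1.5735 0->1
final: 1 -5.3316

Mode 0: guard c·x = 5.8181 hit at Δt = 1.5735 (t = 1.5735), x⁻ = (-5.8181) → reset → x⁺ = (-6.2099), jump to mode 1
Mode 1: flow for 0.3240 to horizon, guard not reached → x = (-5.3316)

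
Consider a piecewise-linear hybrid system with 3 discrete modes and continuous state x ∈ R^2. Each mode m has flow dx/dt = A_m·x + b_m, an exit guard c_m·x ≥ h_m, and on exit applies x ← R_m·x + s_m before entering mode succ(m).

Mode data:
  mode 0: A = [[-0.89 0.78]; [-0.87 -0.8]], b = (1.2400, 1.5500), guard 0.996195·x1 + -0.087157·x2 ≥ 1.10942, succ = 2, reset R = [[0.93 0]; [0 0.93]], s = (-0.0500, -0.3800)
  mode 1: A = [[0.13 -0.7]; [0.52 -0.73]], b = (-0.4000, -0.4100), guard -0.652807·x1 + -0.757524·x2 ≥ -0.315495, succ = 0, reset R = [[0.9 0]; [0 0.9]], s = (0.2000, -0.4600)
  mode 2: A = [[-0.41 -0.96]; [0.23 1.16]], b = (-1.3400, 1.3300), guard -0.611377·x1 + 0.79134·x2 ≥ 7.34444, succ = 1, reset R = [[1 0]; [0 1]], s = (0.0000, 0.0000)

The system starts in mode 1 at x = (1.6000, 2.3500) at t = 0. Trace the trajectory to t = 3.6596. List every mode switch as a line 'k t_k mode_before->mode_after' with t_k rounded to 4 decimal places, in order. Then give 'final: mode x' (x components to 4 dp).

1 1.3873 1->0
2 2.4755 0->2
final: 2 -2.5864 4.5196

Mode 1: guard c·x = -0.3155 hit at Δt = 1.3873 (t = 1.3873), x⁻ = (-0.2965, 0.6720) → reset → x⁺ = (-0.0669, 0.1448), jump to mode 0
Mode 0: guard c·x = 1.1094 hit at Δt = 1.0882 (t = 2.4755), x⁻ = (1.1784, 0.7400) → reset → x⁺ = (1.0459, 0.3082), jump to mode 2
Mode 2: flow for 1.1841 to horizon, guard not reached → x = (-2.5864, 4.5196)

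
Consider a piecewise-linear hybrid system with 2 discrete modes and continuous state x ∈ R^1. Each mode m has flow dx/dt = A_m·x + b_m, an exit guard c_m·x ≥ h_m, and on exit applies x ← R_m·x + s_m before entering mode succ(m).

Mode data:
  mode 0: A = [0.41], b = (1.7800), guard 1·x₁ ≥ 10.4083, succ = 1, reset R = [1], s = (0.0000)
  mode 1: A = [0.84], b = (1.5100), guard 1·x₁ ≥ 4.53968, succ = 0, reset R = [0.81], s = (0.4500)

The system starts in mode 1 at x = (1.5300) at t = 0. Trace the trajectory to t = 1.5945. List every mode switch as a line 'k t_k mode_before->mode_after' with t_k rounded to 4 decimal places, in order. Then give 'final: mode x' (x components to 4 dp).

1 0.7669 1->0
final: 0 7.5483

Mode 1: guard c·x = 4.5397 hit at Δt = 0.7669 (t = 0.7669), x⁻ = (4.5397) → reset → x⁺ = (4.1271), jump to mode 0
Mode 0: flow for 0.8276 to horizon, guard not reached → x = (7.5483)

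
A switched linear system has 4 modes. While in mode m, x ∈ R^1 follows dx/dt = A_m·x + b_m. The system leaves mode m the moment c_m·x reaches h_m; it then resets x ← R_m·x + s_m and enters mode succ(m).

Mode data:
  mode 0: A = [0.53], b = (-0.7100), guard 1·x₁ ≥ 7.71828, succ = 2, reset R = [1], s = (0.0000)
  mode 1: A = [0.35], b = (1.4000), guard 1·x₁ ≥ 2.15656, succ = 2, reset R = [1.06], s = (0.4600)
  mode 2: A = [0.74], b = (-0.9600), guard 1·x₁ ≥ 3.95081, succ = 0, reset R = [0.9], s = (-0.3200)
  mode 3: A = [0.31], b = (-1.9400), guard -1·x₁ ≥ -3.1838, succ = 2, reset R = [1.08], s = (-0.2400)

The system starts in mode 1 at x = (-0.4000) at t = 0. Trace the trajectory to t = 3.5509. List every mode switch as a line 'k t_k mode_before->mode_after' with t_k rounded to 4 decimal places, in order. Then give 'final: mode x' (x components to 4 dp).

Mode 1: guard c·x = 2.1566 hit at Δt = 1.5331 (t = 1.5331), x⁻ = (2.1566) → reset → x⁺ = (2.7460), jump to mode 2
Mode 2: guard c·x = 3.9508 hit at Δt = 0.8179 (t = 2.3510), x⁻ = (3.9508) → reset → x⁺ = (3.2357), jump to mode 0
Mode 0: flow for 1.1999 to horizon, guard not reached → x = (4.9210)

1 1.5331 1->2
2 2.3510 2->0
final: 0 4.9210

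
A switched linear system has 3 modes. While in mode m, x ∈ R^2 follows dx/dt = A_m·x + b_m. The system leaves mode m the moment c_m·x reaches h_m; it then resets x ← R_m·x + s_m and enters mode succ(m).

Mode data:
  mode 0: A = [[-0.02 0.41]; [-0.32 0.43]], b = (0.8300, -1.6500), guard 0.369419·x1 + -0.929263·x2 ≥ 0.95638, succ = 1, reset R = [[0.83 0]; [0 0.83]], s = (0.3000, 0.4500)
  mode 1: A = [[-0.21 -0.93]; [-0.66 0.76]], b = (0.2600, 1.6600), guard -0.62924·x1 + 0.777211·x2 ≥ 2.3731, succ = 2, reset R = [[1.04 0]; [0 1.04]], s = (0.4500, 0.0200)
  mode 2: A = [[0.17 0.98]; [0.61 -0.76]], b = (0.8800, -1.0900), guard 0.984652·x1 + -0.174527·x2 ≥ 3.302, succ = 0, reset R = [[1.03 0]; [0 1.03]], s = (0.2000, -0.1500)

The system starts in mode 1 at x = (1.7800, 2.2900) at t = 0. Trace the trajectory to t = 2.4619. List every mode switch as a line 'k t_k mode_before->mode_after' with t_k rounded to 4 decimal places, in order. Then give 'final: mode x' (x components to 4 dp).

Mode 1: guard c·x = 2.3731 hit at Δt = 0.4253 (t = 0.4253), x⁻ = (0.6437, 3.5745) → reset → x⁺ = (1.1194, 3.7374), jump to mode 2
Mode 2: guard c·x = 3.3020 hit at Δt = 0.6306 (t = 1.0559), x⁻ = (3.8080, 2.5646) → reset → x⁺ = (4.1223, 2.4916), jump to mode 0
Mode 0: guard c·x = 0.9564 hit at Δt = 0.6388 (t = 1.6947), x⁻ = (5.0616, 0.9830) → reset → x⁺ = (4.5012, 1.2659), jump to mode 1
Mode 1: flow for 0.7672 to horizon, guard not reached → x = (3.2016, 1.3165)

1 0.4253 1->2
2 1.0559 2->0
3 1.6947 0->1
final: 1 3.2016 1.3165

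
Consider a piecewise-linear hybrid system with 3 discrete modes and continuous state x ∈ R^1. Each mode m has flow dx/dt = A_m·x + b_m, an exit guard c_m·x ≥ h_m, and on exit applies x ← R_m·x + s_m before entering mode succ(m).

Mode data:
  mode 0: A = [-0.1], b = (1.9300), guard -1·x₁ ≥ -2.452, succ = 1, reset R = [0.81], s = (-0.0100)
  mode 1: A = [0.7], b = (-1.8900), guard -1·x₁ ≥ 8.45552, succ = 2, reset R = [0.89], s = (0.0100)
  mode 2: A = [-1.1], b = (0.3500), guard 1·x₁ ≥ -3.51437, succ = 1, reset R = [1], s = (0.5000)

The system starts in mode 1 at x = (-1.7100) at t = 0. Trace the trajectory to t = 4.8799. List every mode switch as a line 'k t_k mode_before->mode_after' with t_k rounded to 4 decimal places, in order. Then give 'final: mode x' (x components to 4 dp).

Mode 1: guard c·x = 8.4555 hit at Δt = 1.3258 (t = 1.3258), x⁻ = (-8.4555) → reset → x⁺ = (-7.5154), jump to mode 2
Mode 2: guard c·x = -3.5144 hit at Δt = 0.6499 (t = 1.9757), x⁻ = (-3.5144) → reset → x⁺ = (-3.0144), jump to mode 1
Mode 1: guard c·x = 8.4555 hit at Δt = 0.9556 (t = 2.9313), x⁻ = (-8.4555) → reset → x⁺ = (-7.5154), jump to mode 2
Mode 2: guard c·x = -3.5144 hit at Δt = 0.6499 (t = 3.5812), x⁻ = (-3.5144) → reset → x⁺ = (-3.0144), jump to mode 1
Mode 1: guard c·x = 8.4555 hit at Δt = 0.9556 (t = 4.5369), x⁻ = (-8.4555) → reset → x⁺ = (-7.5154), jump to mode 2
Mode 2: flow for 0.3430 to horizon, guard not reached → x = (-5.0533)

1 1.3258 1->2
2 1.9757 2->1
3 2.9313 1->2
4 3.5812 2->1
5 4.5369 1->2
final: 2 -5.0533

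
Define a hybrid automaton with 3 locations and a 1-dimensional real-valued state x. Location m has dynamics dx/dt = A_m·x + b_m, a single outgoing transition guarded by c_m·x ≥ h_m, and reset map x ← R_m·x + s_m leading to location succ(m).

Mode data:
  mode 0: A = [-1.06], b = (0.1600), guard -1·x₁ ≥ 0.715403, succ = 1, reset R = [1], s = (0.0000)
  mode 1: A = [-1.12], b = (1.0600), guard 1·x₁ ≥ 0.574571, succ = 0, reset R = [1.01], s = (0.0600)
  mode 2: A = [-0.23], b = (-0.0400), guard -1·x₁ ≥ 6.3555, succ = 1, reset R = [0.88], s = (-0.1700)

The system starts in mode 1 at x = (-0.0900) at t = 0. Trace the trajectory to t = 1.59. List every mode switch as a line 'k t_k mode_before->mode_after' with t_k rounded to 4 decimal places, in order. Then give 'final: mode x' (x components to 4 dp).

Mode 1: guard c·x = 0.5746 hit at Δt = 0.9152 (t = 0.9152), x⁻ = (0.5746) → reset → x⁺ = (0.6403), jump to mode 0
Mode 0: flow for 0.6748 to horizon, guard not reached → x = (0.3903)

1 0.9152 1->0
final: 0 0.3903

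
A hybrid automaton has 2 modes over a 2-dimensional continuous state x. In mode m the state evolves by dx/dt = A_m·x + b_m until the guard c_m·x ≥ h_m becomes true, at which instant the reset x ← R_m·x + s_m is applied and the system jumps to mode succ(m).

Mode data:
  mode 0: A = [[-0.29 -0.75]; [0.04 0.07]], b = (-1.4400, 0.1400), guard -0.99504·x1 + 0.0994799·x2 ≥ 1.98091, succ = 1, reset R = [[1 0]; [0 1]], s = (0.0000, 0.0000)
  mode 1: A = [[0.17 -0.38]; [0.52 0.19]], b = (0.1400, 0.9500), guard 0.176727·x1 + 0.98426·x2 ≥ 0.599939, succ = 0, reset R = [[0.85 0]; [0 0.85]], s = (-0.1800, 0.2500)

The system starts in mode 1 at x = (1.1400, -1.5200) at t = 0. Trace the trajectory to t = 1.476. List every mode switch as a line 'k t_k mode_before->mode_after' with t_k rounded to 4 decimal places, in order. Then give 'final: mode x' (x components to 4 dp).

Mode 1: guard c·x = 0.5999 hit at Δt = 1.1006 (t = 1.1006), x⁻ = (1.8743, 0.2730) → reset → x⁺ = (1.4131, 0.4821), jump to mode 0
Mode 0: flow for 0.3754 to horizon, guard not reached → x = (0.6153, 0.5635)

1 1.1006 1->0
final: 0 0.6153 0.5635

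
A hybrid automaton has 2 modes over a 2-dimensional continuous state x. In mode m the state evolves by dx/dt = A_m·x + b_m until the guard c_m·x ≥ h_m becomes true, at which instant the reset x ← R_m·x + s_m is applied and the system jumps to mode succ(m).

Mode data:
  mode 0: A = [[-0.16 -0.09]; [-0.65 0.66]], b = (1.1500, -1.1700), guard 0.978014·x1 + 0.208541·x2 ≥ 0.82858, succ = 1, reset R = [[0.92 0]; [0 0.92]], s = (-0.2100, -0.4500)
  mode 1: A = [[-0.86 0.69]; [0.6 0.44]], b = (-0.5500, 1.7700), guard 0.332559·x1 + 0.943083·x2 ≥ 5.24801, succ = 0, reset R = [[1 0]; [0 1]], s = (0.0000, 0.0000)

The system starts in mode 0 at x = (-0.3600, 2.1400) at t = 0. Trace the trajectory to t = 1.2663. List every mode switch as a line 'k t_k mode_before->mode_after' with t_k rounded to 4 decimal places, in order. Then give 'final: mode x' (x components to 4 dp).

Mode 0: guard c·x = 0.8286 hit at Δt = 0.7382 (t = 0.7382), x⁻ = (0.3376, 2.3898) → reset → x⁺ = (0.1006, 1.7486), jump to mode 1
Mode 1: flow for 0.5281 to horizon, guard not reached → x = (0.5844, 3.3662)

1 0.7382 0->1
final: 1 0.5844 3.3662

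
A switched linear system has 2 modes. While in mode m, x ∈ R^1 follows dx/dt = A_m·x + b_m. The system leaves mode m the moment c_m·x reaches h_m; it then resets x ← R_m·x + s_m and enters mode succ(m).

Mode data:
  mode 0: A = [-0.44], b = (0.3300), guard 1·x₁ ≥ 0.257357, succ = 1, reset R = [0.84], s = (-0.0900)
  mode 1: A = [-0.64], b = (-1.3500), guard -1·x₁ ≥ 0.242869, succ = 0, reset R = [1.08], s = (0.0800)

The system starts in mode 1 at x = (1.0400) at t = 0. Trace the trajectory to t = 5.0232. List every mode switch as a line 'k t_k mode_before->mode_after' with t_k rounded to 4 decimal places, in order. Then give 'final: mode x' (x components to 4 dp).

Mode 1: guard c·x = 0.2429 hit at Δt = 0.8174 (t = 0.8174), x⁻ = (-0.2429) → reset → x⁺ = (-0.1823), jump to mode 0
Mode 0: guard c·x = 0.2574 hit at Δt = 1.4497 (t = 2.2671), x⁻ = (0.2574) → reset → x⁺ = (0.1262), jump to mode 1
Mode 1: guard c·x = 0.2429 hit at Δt = 0.2819 (t = 2.5490), x⁻ = (-0.2429) → reset → x⁺ = (-0.1823), jump to mode 0
Mode 0: guard c·x = 0.2574 hit at Δt = 1.4497 (t = 3.9987), x⁻ = (0.2574) → reset → x⁺ = (0.1262), jump to mode 1
Mode 1: guard c·x = 0.2429 hit at Δt = 0.2819 (t = 4.2806), x⁻ = (-0.2429) → reset → x⁺ = (-0.1823), jump to mode 0
Mode 0: flow for 0.7426 to horizon, guard not reached → x = (0.0776)

1 0.8174 1->0
2 2.2671 0->1
3 2.5490 1->0
4 3.9987 0->1
5 4.2806 1->0
final: 0 0.0776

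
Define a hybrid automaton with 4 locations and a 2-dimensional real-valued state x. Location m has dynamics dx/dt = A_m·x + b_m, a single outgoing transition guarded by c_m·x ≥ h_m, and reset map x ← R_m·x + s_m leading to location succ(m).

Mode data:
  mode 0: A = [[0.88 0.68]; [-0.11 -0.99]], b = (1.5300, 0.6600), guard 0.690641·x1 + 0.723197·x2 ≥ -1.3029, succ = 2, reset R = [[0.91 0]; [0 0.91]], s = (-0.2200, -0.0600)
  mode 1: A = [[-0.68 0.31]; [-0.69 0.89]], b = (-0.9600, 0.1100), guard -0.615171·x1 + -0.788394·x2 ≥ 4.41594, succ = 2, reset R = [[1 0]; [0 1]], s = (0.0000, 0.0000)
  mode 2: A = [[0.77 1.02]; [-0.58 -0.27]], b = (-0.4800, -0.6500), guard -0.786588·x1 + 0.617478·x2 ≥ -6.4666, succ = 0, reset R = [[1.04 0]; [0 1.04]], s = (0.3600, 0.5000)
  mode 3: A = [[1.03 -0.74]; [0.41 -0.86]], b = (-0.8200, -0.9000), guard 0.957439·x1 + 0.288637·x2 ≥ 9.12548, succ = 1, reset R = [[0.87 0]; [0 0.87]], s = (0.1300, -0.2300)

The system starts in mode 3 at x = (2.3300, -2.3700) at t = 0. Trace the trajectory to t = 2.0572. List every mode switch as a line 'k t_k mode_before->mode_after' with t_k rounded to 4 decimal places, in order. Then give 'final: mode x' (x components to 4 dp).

Mode 3: guard c·x = 9.1255 hit at Δt = 1.3093 (t = 1.3093), x⁻ = (9.3976, 0.4430) → reset → x⁺ = (8.3059, 0.1554), jump to mode 1
Mode 1: flow for 0.7479 to horizon, guard not reached → x = (4.0409, -4.2087)

1 1.3093 3->1
final: 1 4.0409 -4.2087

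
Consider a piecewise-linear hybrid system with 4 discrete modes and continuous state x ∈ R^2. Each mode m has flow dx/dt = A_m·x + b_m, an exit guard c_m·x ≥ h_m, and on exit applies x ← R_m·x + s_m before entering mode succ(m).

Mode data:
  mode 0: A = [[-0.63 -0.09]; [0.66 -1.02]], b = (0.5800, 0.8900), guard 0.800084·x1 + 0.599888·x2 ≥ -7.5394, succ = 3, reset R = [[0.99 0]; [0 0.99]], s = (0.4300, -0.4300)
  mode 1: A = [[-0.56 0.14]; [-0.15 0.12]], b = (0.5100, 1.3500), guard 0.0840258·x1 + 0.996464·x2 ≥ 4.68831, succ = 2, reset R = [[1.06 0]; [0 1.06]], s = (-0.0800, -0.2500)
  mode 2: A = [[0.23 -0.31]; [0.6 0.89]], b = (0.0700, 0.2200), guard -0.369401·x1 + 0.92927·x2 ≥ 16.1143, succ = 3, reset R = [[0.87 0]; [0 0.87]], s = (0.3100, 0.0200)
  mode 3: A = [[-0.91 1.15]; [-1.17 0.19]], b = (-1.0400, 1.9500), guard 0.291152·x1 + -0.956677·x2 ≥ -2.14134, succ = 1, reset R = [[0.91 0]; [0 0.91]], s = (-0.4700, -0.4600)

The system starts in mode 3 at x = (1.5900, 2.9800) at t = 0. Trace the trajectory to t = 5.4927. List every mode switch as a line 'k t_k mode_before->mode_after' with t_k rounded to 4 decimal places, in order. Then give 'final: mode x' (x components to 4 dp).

Mode 3: guard c·x = -2.1413 hit at Δt = 1.5484 (t = 1.5484), x⁻ = (2.5119, 3.0028) → reset → x⁺ = (1.8159, 2.2725), jump to mode 1
Mode 1: guard c·x = 4.6883 hit at Δt = 1.5304 (t = 3.0788), x⁻ = (1.8041, 4.5528) → reset → x⁺ = (1.8324, 4.5760), jump to mode 2
Mode 2: guard c·x = 16.1143 hit at Δt = 1.3206 (t = 4.3994), x⁻ = (-1.8868, 16.5908) → reset → x⁺ = (-1.3315, 14.4540), jump to mode 3
Mode 3: flow for 1.0933 to horizon, guard not reached → x = (10.3103, 12.3304)

1 1.5484 3->1
2 3.0788 1->2
3 4.3994 2->3
final: 3 10.3103 12.3304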